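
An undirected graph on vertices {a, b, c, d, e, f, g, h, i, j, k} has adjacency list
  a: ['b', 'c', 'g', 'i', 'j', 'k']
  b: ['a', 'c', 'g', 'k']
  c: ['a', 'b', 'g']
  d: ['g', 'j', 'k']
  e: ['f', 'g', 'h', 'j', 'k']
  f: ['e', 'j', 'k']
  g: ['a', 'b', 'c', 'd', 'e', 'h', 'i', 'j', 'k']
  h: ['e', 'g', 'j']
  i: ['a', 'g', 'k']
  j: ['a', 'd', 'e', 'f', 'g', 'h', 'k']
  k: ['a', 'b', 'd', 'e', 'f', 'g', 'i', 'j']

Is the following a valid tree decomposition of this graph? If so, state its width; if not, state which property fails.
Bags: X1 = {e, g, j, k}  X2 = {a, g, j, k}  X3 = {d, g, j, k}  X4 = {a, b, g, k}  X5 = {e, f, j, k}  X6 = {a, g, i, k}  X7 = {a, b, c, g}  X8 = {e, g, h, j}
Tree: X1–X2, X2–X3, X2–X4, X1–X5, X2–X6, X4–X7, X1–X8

Every vertex of G appears in some bag (union = {a, b, c, d, e, f, g, h, i, j, k}); every edge is covered by a bag; and for each vertex v the set of bags containing v is connected in the bag tree. The decomposition is therefore valid. The largest bag has 4 vertices, so the width is 3.

Yes; width 3.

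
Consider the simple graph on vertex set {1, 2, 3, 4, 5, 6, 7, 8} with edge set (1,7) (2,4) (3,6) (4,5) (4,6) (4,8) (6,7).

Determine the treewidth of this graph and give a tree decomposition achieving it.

Treewidth 1.
Bags: B1 = {4, 6}  B2 = {6, 7}  B3 = {3, 6}  B4 = {4, 8}  B5 = {4, 5}  B6 = {2, 4}  B7 = {1, 7}
Tree: B1–B2, B2–B3, B1–B4, B1–B5, B1–B6, B2–B7

The largest bag has 2 vertices, giving width 1; this decomposition certifies tw(G) ≤ 1. Since G has at least one edge (e.g. 4–6), it is not an edgeless graph, so tw(G) ≥ 1. The upper and lower bounds meet at 1, so that is the treewidth.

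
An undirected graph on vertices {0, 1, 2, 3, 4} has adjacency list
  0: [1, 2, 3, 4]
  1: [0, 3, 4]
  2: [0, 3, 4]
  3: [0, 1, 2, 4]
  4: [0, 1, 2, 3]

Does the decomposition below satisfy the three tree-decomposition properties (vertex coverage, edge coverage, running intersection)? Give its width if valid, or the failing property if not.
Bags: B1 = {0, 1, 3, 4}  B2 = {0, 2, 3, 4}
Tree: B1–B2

Yes; width 3.

Vertex coverage: the bags together contain {0, 1, 2, 3, 4}, the full vertex set. Edge coverage: each edge of G has both endpoints in at least one bag. Running intersection: for every vertex, the bags containing it form a connected subtree. All three properties hold, so this is a valid tree decomposition of width max|bag| − 1 = 3, and hence tw(G) ≤ 3.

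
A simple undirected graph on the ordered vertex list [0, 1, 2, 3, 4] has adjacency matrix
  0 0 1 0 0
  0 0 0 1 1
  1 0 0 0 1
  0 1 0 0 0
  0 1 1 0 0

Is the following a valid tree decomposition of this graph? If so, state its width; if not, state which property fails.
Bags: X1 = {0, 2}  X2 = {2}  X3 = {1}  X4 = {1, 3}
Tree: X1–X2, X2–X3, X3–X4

A tree decomposition must satisfy three properties: every vertex lies in some bag; for every edge, both endpoints lie together in some bag; and for every vertex, the bags containing it form a connected subtree. Here vertex 4 appears in no bag, so the decomposition is invalid.

No — vertex 4 appears in no bag.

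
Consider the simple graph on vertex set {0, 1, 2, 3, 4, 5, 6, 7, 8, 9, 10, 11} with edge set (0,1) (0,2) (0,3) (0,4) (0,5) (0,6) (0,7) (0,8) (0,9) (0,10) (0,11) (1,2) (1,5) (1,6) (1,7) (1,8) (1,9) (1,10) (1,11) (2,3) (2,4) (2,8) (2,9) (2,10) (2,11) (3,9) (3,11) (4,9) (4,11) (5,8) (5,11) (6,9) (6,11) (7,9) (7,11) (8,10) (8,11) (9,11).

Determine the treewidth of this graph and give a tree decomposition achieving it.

Each bag holds 5 vertices, so the decomposition has width 4, which upper-bounds the treewidth. Conversely, {0, 1, 2, 8, 10} is a clique of size 5, and the vertices of any clique must share a bag in every tree decomposition; so some bag has ≥ 5 vertices and tw(G) ≥ 4. The upper and lower bounds meet at 4, so that is the treewidth.

Treewidth 4.
One optimal decomposition is:
Bags: B1 = {0, 1, 2, 9, 11}  B2 = {0, 1, 6, 9, 11}  B3 = {0, 1, 2, 8, 11}  B4 = {0, 2, 3, 9, 11}  B5 = {0, 1, 2, 8, 10}  B6 = {0, 1, 5, 8, 11}  B7 = {0, 2, 4, 9, 11}  B8 = {0, 1, 7, 9, 11}
Tree: B1–B2, B1–B3, B1–B4, B3–B5, B3–B6, B1–B7, B1–B8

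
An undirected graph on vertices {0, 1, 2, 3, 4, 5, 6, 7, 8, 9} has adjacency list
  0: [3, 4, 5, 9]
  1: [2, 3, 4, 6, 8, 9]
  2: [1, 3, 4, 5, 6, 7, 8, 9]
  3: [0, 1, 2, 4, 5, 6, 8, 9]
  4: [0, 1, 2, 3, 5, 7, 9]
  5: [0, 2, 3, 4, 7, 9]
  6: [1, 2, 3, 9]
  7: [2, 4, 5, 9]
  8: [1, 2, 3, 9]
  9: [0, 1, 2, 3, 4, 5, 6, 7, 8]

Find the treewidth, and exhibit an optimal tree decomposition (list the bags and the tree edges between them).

Every bag has size at most 5, so the width is 5 − 1 = 4 and tw(G) ≤ 4. For the lower bound, the 5 vertices {0, 3, 4, 5, 9} are pairwise adjacent, and any tree decomposition puts a clique entirely inside one bag — forcing width ≥ 4. Combining the bounds, tw(G) = 4.

Treewidth 4.
One optimal decomposition is:
Bags: B1 = {1, 2, 3, 4, 9}  B2 = {1, 2, 3, 8, 9}  B3 = {2, 3, 4, 5, 9}  B4 = {2, 4, 5, 7, 9}  B5 = {0, 3, 4, 5, 9}  B6 = {1, 2, 3, 6, 9}
Tree: B1–B2, B1–B3, B3–B4, B3–B5, B1–B6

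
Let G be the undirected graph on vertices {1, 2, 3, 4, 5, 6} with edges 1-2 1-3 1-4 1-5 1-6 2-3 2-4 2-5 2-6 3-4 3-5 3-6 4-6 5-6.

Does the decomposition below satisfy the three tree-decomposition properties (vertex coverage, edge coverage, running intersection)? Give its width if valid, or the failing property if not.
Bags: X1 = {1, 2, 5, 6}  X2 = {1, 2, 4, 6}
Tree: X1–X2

No — vertex 3 appears in no bag.

A tree decomposition must satisfy three properties: every vertex lies in some bag; for every edge, both endpoints lie together in some bag; and for every vertex, the bags containing it form a connected subtree. Here vertex 3 appears in no bag, so the decomposition is invalid.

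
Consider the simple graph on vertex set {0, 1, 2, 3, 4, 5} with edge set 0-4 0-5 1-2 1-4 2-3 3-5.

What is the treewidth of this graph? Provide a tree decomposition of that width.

Every bag has size at most 3, so the width is 3 − 1 = 2 and tw(G) ≤ 2. For the lower bound, G contains the cycle 4–1–2–3–5–0–4, so G is not a forest; only forests have treewidth ≤ 1, hence tw(G) ≥ 2. Hence tw(G) = 2 exactly.

Treewidth 2.
Bags: B1 = {1, 2, 4}  B2 = {2, 3, 4}  B3 = {3, 4, 5}  B4 = {0, 4, 5}
Tree: B1–B2, B2–B3, B3–B4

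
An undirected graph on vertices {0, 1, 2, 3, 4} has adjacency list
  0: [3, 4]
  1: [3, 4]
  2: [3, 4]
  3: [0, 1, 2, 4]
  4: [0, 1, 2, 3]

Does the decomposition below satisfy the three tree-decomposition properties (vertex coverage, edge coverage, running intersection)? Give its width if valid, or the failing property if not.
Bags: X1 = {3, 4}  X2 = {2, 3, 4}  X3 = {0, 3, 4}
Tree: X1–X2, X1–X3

No — vertex 1 appears in no bag.

A tree decomposition must satisfy three properties: every vertex lies in some bag; for every edge, both endpoints lie together in some bag; and for every vertex, the bags containing it form a connected subtree. Here vertex 1 appears in no bag, so the decomposition is invalid.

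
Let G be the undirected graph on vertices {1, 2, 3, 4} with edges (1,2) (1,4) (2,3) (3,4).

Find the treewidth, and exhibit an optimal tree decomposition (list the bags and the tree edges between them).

Treewidth 2.
One optimal decomposition is:
Bags: B1 = {2, 3, 4}  B2 = {1, 2, 4}
Tree: B1–B2

The largest bag has 3 vertices, giving width 2; this decomposition certifies tw(G) ≤ 2. The edges 4–3–2–1–4 form a cycle, so G is not a tree and its treewidth is at least 2. The upper and lower bounds meet at 2, so that is the treewidth.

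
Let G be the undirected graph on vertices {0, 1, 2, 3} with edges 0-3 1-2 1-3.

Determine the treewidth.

A width-1 tree decomposition is:
Bags: B1 = {0, 3}  B2 = {1, 3}  B3 = {1, 2}
Tree: B1–B2, B2–B3
The largest bag has 2 vertices, giving width 1; this decomposition certifies tw(G) ≤ 1. Any graph with an edge has treewidth ≥ 1, and G has the edge 3–0. Therefore the treewidth is 1.

1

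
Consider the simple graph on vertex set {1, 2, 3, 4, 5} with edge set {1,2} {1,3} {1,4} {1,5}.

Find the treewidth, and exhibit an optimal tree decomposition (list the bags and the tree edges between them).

Every bag has size at most 2, so the width is 2 − 1 = 1 and tw(G) ≤ 1. Any graph with an edge has treewidth ≥ 1, and G has the edge 2–1. Therefore the treewidth is 1.

Treewidth 1.
One such decomposition:
Bags: B1 = {1, 2}  B2 = {1, 3}  B3 = {1, 4}  B4 = {1, 5}
Tree: B1–B2, B2–B3, B3–B4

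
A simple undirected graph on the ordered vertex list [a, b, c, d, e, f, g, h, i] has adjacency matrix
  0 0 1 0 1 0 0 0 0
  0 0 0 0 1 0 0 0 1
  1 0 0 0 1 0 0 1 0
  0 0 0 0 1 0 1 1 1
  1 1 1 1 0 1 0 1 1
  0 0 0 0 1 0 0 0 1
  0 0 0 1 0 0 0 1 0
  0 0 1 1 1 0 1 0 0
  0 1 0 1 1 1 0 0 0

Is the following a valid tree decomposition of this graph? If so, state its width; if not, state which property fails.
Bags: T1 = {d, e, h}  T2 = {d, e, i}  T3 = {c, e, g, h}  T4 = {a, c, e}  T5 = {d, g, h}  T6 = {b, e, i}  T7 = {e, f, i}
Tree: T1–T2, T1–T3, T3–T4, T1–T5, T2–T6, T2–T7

A tree decomposition must satisfy three properties: every vertex lies in some bag; for every edge, both endpoints lie together in some bag; and for every vertex, the bags containing it form a connected subtree. Here bags containing vertex g are not connected in the tree, so the decomposition is invalid.

No — bags containing vertex g are not connected in the tree.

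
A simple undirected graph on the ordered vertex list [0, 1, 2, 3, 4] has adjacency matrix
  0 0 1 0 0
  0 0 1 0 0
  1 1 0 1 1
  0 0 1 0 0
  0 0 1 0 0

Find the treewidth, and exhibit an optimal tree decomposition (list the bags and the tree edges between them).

Each bag holds 2 vertices, so the decomposition has width 1, which upper-bounds the treewidth. Since G has at least one edge (e.g. 2–1), it is not an edgeless graph, so tw(G) ≥ 1. Therefore the treewidth is 1.

Treewidth 1.
One such decomposition:
Bags: B1 = {1, 2}  B2 = {2, 4}  B3 = {0, 2}  B4 = {2, 3}
Tree: B1–B2, B2–B3, B3–B4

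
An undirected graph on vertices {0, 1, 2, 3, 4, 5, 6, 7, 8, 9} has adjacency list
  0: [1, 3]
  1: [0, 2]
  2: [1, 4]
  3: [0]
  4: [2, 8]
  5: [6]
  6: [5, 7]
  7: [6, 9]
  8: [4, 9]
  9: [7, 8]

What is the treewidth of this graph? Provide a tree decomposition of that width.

The largest bag has 2 vertices, giving width 1; this decomposition certifies tw(G) ≤ 1. Since G has at least one edge (e.g. 5–6), it is not an edgeless graph, so tw(G) ≥ 1. Combining the bounds, tw(G) = 1.

Treewidth 1.
One optimal decomposition is:
Bags: B1 = {5, 6}  B2 = {6, 7}  B3 = {7, 9}  B4 = {8, 9}  B5 = {4, 8}  B6 = {2, 4}  B7 = {1, 2}  B8 = {0, 1}  B9 = {0, 3}
Tree: B1–B2, B2–B3, B3–B4, B4–B5, B5–B6, B6–B7, B7–B8, B8–B9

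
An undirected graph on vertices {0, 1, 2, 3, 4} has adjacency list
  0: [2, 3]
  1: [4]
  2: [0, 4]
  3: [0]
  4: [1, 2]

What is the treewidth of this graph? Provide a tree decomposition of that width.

Treewidth 1.
One optimal decomposition is:
Bags: B1 = {0, 3}  B2 = {0, 2}  B3 = {2, 4}  B4 = {1, 4}
Tree: B1–B2, B2–B3, B3–B4

Every bag has size at most 2, so the width is 2 − 1 = 1 and tw(G) ≤ 1. Any graph with an edge has treewidth ≥ 1, and G has the edge 3–0. The upper and lower bounds meet at 1, so that is the treewidth.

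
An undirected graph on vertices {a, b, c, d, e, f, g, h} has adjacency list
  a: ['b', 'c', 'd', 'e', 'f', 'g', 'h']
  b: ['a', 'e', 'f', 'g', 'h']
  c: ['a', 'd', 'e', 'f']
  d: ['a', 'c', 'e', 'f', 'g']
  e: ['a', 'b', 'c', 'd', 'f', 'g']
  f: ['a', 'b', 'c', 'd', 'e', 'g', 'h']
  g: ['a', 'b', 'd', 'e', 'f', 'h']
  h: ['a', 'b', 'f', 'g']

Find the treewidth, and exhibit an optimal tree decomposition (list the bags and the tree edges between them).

The largest bag has 5 vertices, giving width 4; this decomposition certifies tw(G) ≤ 4. For the lower bound, the 5 vertices {a, d, e, f, g} are pairwise adjacent, and any tree decomposition puts a clique entirely inside one bag — forcing width ≥ 4. Combining the bounds, tw(G) = 4.

Treewidth 4.
One optimal decomposition is:
Bags: B1 = {a, b, e, f, g}  B2 = {a, b, f, g, h}  B3 = {a, d, e, f, g}  B4 = {a, c, d, e, f}
Tree: B1–B2, B1–B3, B3–B4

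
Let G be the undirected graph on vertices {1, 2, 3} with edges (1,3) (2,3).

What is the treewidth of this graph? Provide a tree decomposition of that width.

Each bag holds 2 vertices, so the decomposition has width 1, which upper-bounds the treewidth. Since G has at least one edge (e.g. 3–1), it is not an edgeless graph, so tw(G) ≥ 1. Combining the bounds, tw(G) = 1.

Treewidth 1.
One such decomposition:
Bags: B1 = {1, 3}  B2 = {2, 3}
Tree: B1–B2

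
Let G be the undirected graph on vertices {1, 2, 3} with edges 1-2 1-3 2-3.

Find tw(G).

A width-2 tree decomposition is:
Bags: B1 = {1, 2, 3}
Tree: (single bag)
A single bag containing all 3 vertices is trivially a valid decomposition of width 2. Conversely, {1, 2, 3} is a clique of size 3, and the vertices of any clique must share a bag in every tree decomposition; so some bag has ≥ 3 vertices and tw(G) ≥ 2. The upper and lower bounds meet at 2, so that is the treewidth.

2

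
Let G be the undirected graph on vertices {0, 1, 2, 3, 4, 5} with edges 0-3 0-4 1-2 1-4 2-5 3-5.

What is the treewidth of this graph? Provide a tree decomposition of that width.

Treewidth 2.
One optimal decomposition is:
Bags: B1 = {1, 2, 4}  B2 = {0, 2, 4}  B3 = {0, 2, 3}  B4 = {2, 3, 5}
Tree: B1–B2, B2–B3, B3–B4

Each bag holds 3 vertices, so the decomposition has width 2, which upper-bounds the treewidth. The edges 2–1–4–0–3–5–2 form a cycle, so G is not a tree and its treewidth is at least 2. Combining the bounds, tw(G) = 2.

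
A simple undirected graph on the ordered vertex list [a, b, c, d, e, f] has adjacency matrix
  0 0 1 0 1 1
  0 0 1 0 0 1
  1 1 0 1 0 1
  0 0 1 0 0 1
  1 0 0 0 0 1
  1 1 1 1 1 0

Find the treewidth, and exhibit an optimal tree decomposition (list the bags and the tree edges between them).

The largest bag has 3 vertices, giving width 2; this decomposition certifies tw(G) ≤ 2. On the other hand G contains the 3-clique {a, e, f}. A clique must lie in a single bag of any decomposition, so no decomposition can have width below 2. Therefore the treewidth is 2.

Treewidth 2.
Bags: B1 = {a, c, f}  B2 = {a, e, f}  B3 = {b, c, f}  B4 = {c, d, f}
Tree: B1–B2, B1–B3, B1–B4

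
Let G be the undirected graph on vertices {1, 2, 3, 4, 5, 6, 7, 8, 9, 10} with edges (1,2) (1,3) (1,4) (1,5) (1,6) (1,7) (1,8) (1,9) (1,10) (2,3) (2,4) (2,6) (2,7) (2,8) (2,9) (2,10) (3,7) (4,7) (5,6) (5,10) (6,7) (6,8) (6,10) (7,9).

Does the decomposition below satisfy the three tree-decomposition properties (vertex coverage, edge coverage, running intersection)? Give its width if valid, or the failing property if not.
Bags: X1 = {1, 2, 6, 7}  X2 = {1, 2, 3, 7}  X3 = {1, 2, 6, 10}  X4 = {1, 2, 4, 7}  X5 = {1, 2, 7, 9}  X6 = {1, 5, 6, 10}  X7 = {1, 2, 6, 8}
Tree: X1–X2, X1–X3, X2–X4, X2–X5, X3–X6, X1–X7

Vertex coverage: the bags together contain {1, 2, 3, 4, 5, 6, 7, 8, 9, 10}, the full vertex set. Edge coverage: each edge of G has both endpoints in at least one bag. Running intersection: for every vertex, the bags containing it form a connected subtree. All three properties hold, so this is a valid tree decomposition of width max|bag| − 1 = 3, and hence tw(G) ≤ 3.

Yes; width 3.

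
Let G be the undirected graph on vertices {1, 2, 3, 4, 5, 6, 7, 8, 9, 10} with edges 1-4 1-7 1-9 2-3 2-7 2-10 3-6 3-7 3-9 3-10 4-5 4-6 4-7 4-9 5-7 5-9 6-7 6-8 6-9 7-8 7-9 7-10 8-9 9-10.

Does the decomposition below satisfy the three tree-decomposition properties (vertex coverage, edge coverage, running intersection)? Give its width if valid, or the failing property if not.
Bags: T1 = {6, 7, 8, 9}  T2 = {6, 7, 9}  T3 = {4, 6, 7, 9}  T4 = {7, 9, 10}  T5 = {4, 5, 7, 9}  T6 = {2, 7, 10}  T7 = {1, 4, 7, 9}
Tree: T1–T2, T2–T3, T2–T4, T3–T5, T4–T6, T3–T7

A tree decomposition must satisfy three properties: every vertex lies in some bag; for every edge, both endpoints lie together in some bag; and for every vertex, the bags containing it form a connected subtree. Here vertex 3 appears in no bag, so the decomposition is invalid.

No — vertex 3 appears in no bag.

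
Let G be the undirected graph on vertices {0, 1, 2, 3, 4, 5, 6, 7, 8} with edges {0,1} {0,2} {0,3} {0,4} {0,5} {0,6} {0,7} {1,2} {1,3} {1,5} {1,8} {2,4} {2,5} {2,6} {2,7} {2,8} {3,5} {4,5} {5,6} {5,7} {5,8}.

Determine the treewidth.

3

A width-3 tree decomposition is:
Bags: B1 = {0, 2, 4, 5}  B2 = {0, 2, 5, 7}  B3 = {0, 2, 5, 6}  B4 = {0, 1, 2, 5}  B5 = {0, 1, 3, 5}  B6 = {1, 2, 5, 8}
Tree: B1–B2, B1–B3, B1–B4, B4–B5, B4–B6
Each bag holds 4 vertices, so the decomposition has width 3, which upper-bounds the treewidth. Conversely, {0, 1, 2, 5} is a clique of size 4, and the vertices of any clique must share a bag in every tree decomposition; so some bag has ≥ 4 vertices and tw(G) ≥ 3. The upper and lower bounds meet at 3, so that is the treewidth.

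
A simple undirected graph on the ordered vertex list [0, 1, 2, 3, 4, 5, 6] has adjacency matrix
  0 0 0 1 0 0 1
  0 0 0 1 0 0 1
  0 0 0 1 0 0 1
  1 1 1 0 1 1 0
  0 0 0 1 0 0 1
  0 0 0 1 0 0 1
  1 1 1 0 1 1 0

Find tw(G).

A width-2 tree decomposition is:
Bags: B1 = {3, 5, 6}  B2 = {3, 4, 6}  B3 = {0, 3, 6}  B4 = {1, 3, 6}  B5 = {2, 3, 6}
Tree: B1–B2, B2–B3, B3–B4, B4–B5
The largest bag has 3 vertices, giving width 2; this decomposition certifies tw(G) ≤ 2. For the lower bound, G contains the cycle 6–5–3–4–6, so G is not a forest; only forests have treewidth ≤ 1, hence tw(G) ≥ 2. Therefore the treewidth is 2.

2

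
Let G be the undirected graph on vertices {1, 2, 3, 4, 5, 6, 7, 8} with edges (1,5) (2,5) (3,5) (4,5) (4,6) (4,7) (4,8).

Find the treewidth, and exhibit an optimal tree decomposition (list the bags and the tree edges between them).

Treewidth 1.
One such decomposition:
Bags: B1 = {1, 5}  B2 = {4, 5}  B3 = {4, 6}  B4 = {2, 5}  B5 = {4, 7}  B6 = {4, 8}  B7 = {3, 5}
Tree: B1–B2, B2–B3, B2–B4, B2–B5, B5–B6, B2–B7

Each bag holds 2 vertices, so the decomposition has width 1, which upper-bounds the treewidth. Any graph with an edge has treewidth ≥ 1, and G has the edge 5–1. Therefore the treewidth is 1.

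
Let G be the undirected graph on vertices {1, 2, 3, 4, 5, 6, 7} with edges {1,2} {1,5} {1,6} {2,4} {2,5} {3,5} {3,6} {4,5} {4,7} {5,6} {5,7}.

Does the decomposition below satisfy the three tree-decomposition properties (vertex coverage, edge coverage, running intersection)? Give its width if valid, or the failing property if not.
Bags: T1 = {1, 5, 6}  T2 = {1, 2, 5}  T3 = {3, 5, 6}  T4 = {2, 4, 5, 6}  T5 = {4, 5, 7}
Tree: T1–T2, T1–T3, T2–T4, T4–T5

A tree decomposition must satisfy three properties: every vertex lies in some bag; for every edge, both endpoints lie together in some bag; and for every vertex, the bags containing it form a connected subtree. Here bags containing vertex 6 are not connected in the tree, so the decomposition is invalid.

No — bags containing vertex 6 are not connected in the tree.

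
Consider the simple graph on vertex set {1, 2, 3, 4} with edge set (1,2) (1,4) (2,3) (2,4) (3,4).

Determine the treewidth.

2

A width-2 tree decomposition is:
Bags: B1 = {2, 3, 4}  B2 = {1, 2, 4}
Tree: B1–B2
The largest bag has 3 vertices, giving width 2; this decomposition certifies tw(G) ≤ 2. For the lower bound, the 3 vertices {1, 2, 4} are pairwise adjacent, and any tree decomposition puts a clique entirely inside one bag — forcing width ≥ 2. Combining the bounds, tw(G) = 2.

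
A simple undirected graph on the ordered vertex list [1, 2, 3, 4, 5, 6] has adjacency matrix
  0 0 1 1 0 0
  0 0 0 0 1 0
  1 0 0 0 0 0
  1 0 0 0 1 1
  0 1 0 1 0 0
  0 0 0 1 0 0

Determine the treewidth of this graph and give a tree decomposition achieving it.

Every bag has size at most 2, so the width is 2 − 1 = 1 and tw(G) ≤ 1. Any graph with an edge has treewidth ≥ 1, and G has the edge 2–5. Hence tw(G) = 1 exactly.

Treewidth 1.
One such decomposition:
Bags: B1 = {2, 5}  B2 = {4, 5}  B3 = {1, 4}  B4 = {1, 3}  B5 = {4, 6}
Tree: B1–B2, B2–B3, B3–B4, B2–B5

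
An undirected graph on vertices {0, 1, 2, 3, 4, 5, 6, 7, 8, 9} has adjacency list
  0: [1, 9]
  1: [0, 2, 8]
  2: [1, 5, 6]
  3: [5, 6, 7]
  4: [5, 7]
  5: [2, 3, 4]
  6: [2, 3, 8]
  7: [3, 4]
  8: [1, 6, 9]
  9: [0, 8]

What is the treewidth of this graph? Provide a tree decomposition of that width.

Treewidth 2.
Bags: B1 = {3, 4, 7}  B2 = {3, 4, 5}  B3 = {3, 5, 6}  B4 = {2, 5, 6}  B5 = {2, 6, 8}  B6 = {1, 2, 8}  B7 = {1, 8, 9}  B8 = {0, 1, 9}
Tree: B1–B2, B2–B3, B3–B4, B4–B5, B5–B6, B6–B7, B7–B8

Each bag holds 3 vertices, so the decomposition has width 2, which upper-bounds the treewidth. Since 7–4–5–3–7 is a cycle in G, G is not acyclic. Forests are exactly the graphs of treewidth ≤ 1, so tw(G) ≥ 2. Hence tw(G) = 2 exactly.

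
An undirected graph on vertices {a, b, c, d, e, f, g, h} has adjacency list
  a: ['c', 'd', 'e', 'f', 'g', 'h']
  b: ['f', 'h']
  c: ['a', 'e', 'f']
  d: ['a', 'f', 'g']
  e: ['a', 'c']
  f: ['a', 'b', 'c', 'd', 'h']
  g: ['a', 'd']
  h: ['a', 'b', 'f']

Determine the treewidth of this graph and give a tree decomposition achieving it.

Treewidth 2.
One such decomposition:
Bags: B1 = {a, c, f}  B2 = {a, f, h}  B3 = {a, c, e}  B4 = {b, f, h}  B5 = {a, d, f}  B6 = {a, d, g}
Tree: B1–B2, B1–B3, B2–B4, B2–B5, B5–B6

Every bag has size at most 3, so the width is 3 − 1 = 2 and tw(G) ≤ 2. For the lower bound, the 3 vertices {a, d, g} are pairwise adjacent, and any tree decomposition puts a clique entirely inside one bag — forcing width ≥ 2. The upper and lower bounds meet at 2, so that is the treewidth.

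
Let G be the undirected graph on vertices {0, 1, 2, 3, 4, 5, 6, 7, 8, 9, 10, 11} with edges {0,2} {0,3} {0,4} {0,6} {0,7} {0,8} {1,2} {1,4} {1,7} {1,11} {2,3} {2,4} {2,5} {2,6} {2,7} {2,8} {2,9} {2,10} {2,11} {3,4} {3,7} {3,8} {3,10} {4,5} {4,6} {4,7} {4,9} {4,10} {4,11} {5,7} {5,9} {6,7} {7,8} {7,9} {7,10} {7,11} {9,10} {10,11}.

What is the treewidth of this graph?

4

A width-4 tree decomposition is:
Bags: B1 = {0, 2, 4, 6, 7}  B2 = {0, 2, 3, 4, 7}  B3 = {2, 3, 4, 7, 10}  B4 = {2, 4, 7, 10, 11}  B5 = {2, 4, 7, 9, 10}  B6 = {1, 2, 4, 7, 11}  B7 = {0, 2, 3, 7, 8}  B8 = {2, 4, 5, 7, 9}
Tree: B1–B2, B2–B3, B3–B4, B4–B5, B4–B6, B2–B7, B5–B8
The largest bag has 5 vertices, giving width 4; this decomposition certifies tw(G) ≤ 4. Conversely, {0, 2, 3, 7, 8} is a clique of size 5, and the vertices of any clique must share a bag in every tree decomposition; so some bag has ≥ 5 vertices and tw(G) ≥ 4. The upper and lower bounds meet at 4, so that is the treewidth.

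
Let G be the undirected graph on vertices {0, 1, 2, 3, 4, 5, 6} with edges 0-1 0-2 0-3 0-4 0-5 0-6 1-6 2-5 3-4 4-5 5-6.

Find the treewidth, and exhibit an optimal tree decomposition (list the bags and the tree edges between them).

Treewidth 2.
One optimal decomposition is:
Bags: B1 = {0, 4, 5}  B2 = {0, 3, 4}  B3 = {0, 5, 6}  B4 = {0, 1, 6}  B5 = {0, 2, 5}
Tree: B1–B2, B1–B3, B3–B4, B1–B5

Every bag has size at most 3, so the width is 3 − 1 = 2 and tw(G) ≤ 2. Conversely, {0, 1, 6} is a clique of size 3, and the vertices of any clique must share a bag in every tree decomposition; so some bag has ≥ 3 vertices and tw(G) ≥ 2. Hence tw(G) = 2 exactly.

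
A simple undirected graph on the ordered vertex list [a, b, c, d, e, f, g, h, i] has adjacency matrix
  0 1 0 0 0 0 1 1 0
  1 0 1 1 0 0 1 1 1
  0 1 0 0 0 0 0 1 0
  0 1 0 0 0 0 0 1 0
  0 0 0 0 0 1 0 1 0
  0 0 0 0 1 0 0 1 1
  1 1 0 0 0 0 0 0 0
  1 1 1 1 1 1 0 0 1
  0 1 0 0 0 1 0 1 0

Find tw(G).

A width-2 tree decomposition is:
Bags: B1 = {b, h, i}  B2 = {f, h, i}  B3 = {b, c, h}  B4 = {b, d, h}  B5 = {a, b, h}  B6 = {a, b, g}  B7 = {e, f, h}
Tree: B1–B2, B1–B3, B1–B4, B4–B5, B5–B6, B2–B7
The largest bag has 3 vertices, giving width 2; this decomposition certifies tw(G) ≤ 2. On the other hand G contains the 3-clique {a, b, g}. A clique must lie in a single bag of any decomposition, so no decomposition can have width below 2. The upper and lower bounds meet at 2, so that is the treewidth.

2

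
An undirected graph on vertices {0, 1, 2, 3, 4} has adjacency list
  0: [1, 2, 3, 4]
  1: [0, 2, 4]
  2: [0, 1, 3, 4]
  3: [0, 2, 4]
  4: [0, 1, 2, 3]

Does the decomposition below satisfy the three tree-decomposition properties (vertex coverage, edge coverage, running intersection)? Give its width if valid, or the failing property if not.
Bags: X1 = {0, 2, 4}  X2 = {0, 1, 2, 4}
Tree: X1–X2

No — vertex 3 appears in no bag.

A tree decomposition must satisfy three properties: every vertex lies in some bag; for every edge, both endpoints lie together in some bag; and for every vertex, the bags containing it form a connected subtree. Here vertex 3 appears in no bag, so the decomposition is invalid.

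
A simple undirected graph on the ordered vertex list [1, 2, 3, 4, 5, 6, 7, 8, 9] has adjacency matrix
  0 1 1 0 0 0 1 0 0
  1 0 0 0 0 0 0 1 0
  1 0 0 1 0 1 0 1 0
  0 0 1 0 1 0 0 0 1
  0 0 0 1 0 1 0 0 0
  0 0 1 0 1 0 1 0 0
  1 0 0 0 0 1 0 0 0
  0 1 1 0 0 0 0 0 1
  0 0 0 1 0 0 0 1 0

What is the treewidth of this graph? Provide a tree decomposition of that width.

Each bag holds 4 vertices, so the decomposition has width 3, which upper-bounds the treewidth. For the lower bound: the 4 vertex sets {2,8,9}, {4}, {3}, {1,5,6,7} are disjoint, each induces a connected subgraph, and every pair is joined by at least one edge of G. Contracting each set to a single vertex therefore yields K_{4} as a minor, and since treewidth is minor-monotone, tw(G) ≥ tw(K_{4}) = 3. Combining the bounds, tw(G) = 3.

Treewidth 3.
Bags: B1 = {2, 4, 8, 9}  B2 = {2, 3, 4, 8}  B3 = {1, 2, 3, 4}  B4 = {1, 3, 4, 5}  B5 = {1, 3, 5, 6}  B6 = {1, 5, 6, 7}
Tree: B1–B2, B2–B3, B3–B4, B4–B5, B5–B6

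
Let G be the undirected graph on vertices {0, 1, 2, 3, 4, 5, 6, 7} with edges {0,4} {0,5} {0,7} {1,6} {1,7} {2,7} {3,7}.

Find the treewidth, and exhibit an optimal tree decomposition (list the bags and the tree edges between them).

The largest bag has 2 vertices, giving width 1; this decomposition certifies tw(G) ≤ 1. Any graph with an edge has treewidth ≥ 1, and G has the edge 7–0. Therefore the treewidth is 1.

Treewidth 1.
One such decomposition:
Bags: B1 = {0, 7}  B2 = {1, 7}  B3 = {3, 7}  B4 = {0, 4}  B5 = {1, 6}  B6 = {0, 5}  B7 = {2, 7}
Tree: B1–B2, B1–B3, B1–B4, B2–B5, B1–B6, B2–B7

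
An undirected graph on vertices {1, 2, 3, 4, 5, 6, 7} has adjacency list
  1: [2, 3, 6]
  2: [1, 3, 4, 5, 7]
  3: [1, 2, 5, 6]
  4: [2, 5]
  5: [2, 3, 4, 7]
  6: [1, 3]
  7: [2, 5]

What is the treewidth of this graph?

A width-2 tree decomposition is:
Bags: B1 = {2, 3, 5}  B2 = {1, 2, 3}  B3 = {2, 5, 7}  B4 = {1, 3, 6}  B5 = {2, 4, 5}
Tree: B1–B2, B1–B3, B2–B4, B1–B5
Each bag holds 3 vertices, so the decomposition has width 2, which upper-bounds the treewidth. On the other hand G contains the 3-clique {1, 2, 3}. A clique must lie in a single bag of any decomposition, so no decomposition can have width below 2. The upper and lower bounds meet at 2, so that is the treewidth.

2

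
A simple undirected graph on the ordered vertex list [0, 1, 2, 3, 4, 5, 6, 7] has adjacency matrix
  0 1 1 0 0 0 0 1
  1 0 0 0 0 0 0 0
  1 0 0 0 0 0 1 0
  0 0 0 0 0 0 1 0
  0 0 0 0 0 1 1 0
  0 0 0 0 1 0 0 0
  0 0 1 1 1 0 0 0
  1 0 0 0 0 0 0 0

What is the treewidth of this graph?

1

A width-1 tree decomposition is:
Bags: B1 = {2, 6}  B2 = {0, 2}  B3 = {4, 6}  B4 = {4, 5}  B5 = {3, 6}  B6 = {0, 1}  B7 = {0, 7}
Tree: B1–B2, B1–B3, B3–B4, B1–B5, B2–B6, B2–B7
Each bag holds 2 vertices, so the decomposition has width 1, which upper-bounds the treewidth. Since G has at least one edge (e.g. 2–6), it is not an edgeless graph, so tw(G) ≥ 1. The upper and lower bounds meet at 1, so that is the treewidth.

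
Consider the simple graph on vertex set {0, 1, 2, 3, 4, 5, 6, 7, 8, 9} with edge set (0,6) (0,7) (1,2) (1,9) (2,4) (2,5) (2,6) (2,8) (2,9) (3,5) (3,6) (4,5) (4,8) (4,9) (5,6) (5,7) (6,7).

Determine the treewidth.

A width-2 tree decomposition is:
Bags: B1 = {5, 6, 7}  B2 = {2, 5, 6}  B3 = {2, 4, 5}  B4 = {3, 5, 6}  B5 = {2, 4, 9}  B6 = {2, 4, 8}  B7 = {1, 2, 9}  B8 = {0, 6, 7}
Tree: B1–B2, B2–B3, B2–B4, B3–B5, B5–B6, B5–B7, B1–B8
The largest bag has 3 vertices, giving width 2; this decomposition certifies tw(G) ≤ 2. Conversely, {0, 6, 7} is a clique of size 3, and the vertices of any clique must share a bag in every tree decomposition; so some bag has ≥ 3 vertices and tw(G) ≥ 2. Hence tw(G) = 2 exactly.

2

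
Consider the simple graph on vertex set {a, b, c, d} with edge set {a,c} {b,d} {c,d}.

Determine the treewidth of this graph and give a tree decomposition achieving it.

Treewidth 1.
Bags: B1 = {c, d}  B2 = {b, d}  B3 = {a, c}
Tree: B1–B2, B1–B3

Every bag has size at most 2, so the width is 2 − 1 = 1 and tw(G) ≤ 1. G has an edge, so its treewidth is at least 1. Therefore the treewidth is 1.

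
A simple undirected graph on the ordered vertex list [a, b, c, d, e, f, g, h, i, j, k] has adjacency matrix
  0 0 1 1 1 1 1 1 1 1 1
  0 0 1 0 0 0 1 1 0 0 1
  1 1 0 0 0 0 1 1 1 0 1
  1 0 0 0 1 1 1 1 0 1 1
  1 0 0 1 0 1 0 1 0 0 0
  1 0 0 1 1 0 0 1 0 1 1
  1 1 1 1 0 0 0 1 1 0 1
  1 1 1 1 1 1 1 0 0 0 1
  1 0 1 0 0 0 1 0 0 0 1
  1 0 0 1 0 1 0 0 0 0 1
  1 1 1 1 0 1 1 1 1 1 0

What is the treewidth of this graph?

4

A width-4 tree decomposition is:
Bags: B1 = {a, d, f, h, k}  B2 = {a, d, g, h, k}  B3 = {a, c, g, h, k}  B4 = {b, c, g, h, k}  B5 = {a, d, f, j, k}  B6 = {a, c, g, i, k}  B7 = {a, d, e, f, h}
Tree: B1–B2, B2–B3, B3–B4, B1–B5, B3–B6, B1–B7
The largest bag has 5 vertices, giving width 4; this decomposition certifies tw(G) ≤ 4. Conversely, {a, d, e, f, h} is a clique of size 5, and the vertices of any clique must share a bag in every tree decomposition; so some bag has ≥ 5 vertices and tw(G) ≥ 4. Therefore the treewidth is 4.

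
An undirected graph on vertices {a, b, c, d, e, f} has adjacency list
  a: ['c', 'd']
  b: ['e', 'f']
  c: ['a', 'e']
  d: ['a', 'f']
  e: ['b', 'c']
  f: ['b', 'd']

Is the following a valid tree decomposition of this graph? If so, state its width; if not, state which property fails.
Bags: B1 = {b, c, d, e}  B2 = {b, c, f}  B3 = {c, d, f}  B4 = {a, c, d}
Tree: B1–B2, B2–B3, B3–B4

No — bags containing vertex d are not connected in the tree.

A tree decomposition must satisfy three properties: every vertex lies in some bag; for every edge, both endpoints lie together in some bag; and for every vertex, the bags containing it form a connected subtree. Here bags containing vertex d are not connected in the tree, so the decomposition is invalid.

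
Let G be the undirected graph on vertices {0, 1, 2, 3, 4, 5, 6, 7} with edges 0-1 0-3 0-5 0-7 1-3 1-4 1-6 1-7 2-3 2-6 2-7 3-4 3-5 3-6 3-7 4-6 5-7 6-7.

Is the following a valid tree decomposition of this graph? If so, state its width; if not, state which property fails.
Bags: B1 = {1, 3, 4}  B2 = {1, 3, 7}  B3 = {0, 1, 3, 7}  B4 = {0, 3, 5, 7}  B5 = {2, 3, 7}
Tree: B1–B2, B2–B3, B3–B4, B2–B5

A tree decomposition must satisfy three properties: every vertex lies in some bag; for every edge, both endpoints lie together in some bag; and for every vertex, the bags containing it form a connected subtree. Here vertex 6 appears in no bag, so the decomposition is invalid.

No — vertex 6 appears in no bag.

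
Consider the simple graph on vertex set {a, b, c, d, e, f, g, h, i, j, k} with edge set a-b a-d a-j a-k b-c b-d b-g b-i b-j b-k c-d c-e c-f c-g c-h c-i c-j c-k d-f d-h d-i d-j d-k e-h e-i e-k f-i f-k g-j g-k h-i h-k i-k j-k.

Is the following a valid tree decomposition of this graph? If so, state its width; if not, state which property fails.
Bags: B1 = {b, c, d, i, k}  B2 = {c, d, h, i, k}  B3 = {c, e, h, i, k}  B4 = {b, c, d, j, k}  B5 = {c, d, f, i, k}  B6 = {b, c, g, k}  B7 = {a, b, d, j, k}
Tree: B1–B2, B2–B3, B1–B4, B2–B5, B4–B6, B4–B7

No — edge (j,g) lies in no bag.

A tree decomposition must satisfy three properties: every vertex lies in some bag; for every edge, both endpoints lie together in some bag; and for every vertex, the bags containing it form a connected subtree. Here edge (j,g) lies in no bag, so the decomposition is invalid.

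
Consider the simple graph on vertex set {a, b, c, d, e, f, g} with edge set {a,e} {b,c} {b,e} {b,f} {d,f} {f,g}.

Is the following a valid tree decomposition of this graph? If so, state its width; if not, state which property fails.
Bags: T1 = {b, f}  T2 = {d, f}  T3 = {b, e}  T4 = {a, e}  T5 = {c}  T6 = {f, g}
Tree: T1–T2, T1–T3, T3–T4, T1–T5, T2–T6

No — edge (b,c) lies in no bag.

A tree decomposition must satisfy three properties: every vertex lies in some bag; for every edge, both endpoints lie together in some bag; and for every vertex, the bags containing it form a connected subtree. Here edge (b,c) lies in no bag, so the decomposition is invalid.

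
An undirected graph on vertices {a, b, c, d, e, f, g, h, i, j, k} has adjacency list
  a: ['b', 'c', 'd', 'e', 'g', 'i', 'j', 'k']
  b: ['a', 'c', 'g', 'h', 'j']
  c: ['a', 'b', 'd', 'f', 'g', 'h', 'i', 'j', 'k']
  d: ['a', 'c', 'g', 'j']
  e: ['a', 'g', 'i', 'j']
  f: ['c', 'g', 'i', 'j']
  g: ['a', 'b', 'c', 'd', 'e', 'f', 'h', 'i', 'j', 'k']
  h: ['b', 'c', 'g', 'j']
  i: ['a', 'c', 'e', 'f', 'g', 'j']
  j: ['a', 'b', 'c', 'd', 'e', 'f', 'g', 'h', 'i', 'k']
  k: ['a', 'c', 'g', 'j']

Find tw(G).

A width-4 tree decomposition is:
Bags: B1 = {a, c, g, j, k}  B2 = {a, c, g, i, j}  B3 = {a, b, c, g, j}  B4 = {a, e, g, i, j}  B5 = {a, c, d, g, j}  B6 = {c, f, g, i, j}  B7 = {b, c, g, h, j}
Tree: B1–B2, B2–B3, B2–B4, B2–B5, B2–B6, B3–B7
The largest bag has 5 vertices, giving width 4; this decomposition certifies tw(G) ≤ 4. Conversely, {a, e, g, i, j} is a clique of size 5, and the vertices of any clique must share a bag in every tree decomposition; so some bag has ≥ 5 vertices and tw(G) ≥ 4. Combining the bounds, tw(G) = 4.

4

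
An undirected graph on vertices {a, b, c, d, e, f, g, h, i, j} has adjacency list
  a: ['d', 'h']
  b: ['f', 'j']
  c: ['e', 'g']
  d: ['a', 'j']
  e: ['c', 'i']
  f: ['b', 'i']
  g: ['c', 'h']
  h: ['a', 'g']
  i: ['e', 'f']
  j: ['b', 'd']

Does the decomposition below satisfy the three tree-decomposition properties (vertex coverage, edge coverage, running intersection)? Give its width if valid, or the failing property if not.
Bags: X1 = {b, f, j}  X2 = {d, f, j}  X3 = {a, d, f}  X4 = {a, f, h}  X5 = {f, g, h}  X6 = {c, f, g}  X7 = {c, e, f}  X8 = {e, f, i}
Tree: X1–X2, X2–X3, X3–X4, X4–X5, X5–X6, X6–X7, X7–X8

Yes; width 2.

Checking the three conditions: (i) the bags cover all of {a, b, c, d, e, f, g, h, i, j}; (ii) for each edge, some bag contains both endpoints; (iii) the bags containing any fixed vertex form a subtree. All hold, so the decomposition is valid with width 3 − 1 = 2.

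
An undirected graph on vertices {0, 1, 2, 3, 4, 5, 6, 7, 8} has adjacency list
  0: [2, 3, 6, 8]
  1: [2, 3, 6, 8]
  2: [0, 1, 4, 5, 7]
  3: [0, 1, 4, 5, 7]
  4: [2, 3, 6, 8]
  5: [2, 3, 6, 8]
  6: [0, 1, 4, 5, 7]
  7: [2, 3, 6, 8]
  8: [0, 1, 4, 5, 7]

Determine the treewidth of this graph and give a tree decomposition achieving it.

The largest bag has 5 vertices, giving width 4; this decomposition certifies tw(G) ≤ 4. For the lower bound: the 5 vertex sets {2,7}, {0,8}, {3,4}, {6}, {5} are disjoint, each induces a connected subgraph, and every pair is joined by at least one edge of G. Contracting each set to a single vertex therefore yields K_{5} as a minor, and since treewidth is minor-monotone, tw(G) ≥ tw(K_{5}) = 4. The upper and lower bounds meet at 4, so that is the treewidth.

Treewidth 4.
One optimal decomposition is:
Bags: B1 = {2, 3, 6, 7, 8}  B2 = {0, 2, 3, 6, 8}  B3 = {2, 3, 4, 6, 8}  B4 = {2, 3, 5, 6, 8}  B5 = {1, 2, 3, 6, 8}
Tree: B1–B2, B2–B3, B3–B4, B4–B5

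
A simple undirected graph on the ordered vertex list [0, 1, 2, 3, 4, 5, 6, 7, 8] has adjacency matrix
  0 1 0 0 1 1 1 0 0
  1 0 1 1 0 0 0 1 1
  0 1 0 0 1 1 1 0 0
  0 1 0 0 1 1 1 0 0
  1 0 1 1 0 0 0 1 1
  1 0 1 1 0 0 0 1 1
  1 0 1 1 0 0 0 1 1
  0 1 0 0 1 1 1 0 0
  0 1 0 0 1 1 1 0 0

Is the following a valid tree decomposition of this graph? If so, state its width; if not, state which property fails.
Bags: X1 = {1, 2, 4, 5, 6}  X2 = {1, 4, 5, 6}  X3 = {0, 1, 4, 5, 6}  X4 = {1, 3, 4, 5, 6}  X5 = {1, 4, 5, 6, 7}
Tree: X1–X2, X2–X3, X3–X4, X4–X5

No — vertex 8 appears in no bag.

A tree decomposition must satisfy three properties: every vertex lies in some bag; for every edge, both endpoints lie together in some bag; and for every vertex, the bags containing it form a connected subtree. Here vertex 8 appears in no bag, so the decomposition is invalid.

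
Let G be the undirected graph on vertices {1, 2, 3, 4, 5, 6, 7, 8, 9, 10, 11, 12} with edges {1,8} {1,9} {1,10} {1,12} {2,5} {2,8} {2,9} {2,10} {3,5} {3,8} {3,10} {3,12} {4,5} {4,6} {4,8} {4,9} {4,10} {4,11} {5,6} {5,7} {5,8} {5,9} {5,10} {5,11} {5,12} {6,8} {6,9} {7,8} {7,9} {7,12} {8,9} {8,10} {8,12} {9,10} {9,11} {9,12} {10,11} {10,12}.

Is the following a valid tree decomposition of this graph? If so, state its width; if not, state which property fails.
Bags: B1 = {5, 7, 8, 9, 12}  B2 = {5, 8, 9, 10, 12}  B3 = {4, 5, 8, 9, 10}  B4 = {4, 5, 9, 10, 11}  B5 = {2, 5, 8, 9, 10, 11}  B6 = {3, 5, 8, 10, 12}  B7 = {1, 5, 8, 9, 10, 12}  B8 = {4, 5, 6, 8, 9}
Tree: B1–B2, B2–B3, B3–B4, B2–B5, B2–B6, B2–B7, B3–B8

A tree decomposition must satisfy three properties: every vertex lies in some bag; for every edge, both endpoints lie together in some bag; and for every vertex, the bags containing it form a connected subtree. Here bags containing vertex 11 are not connected in the tree, so the decomposition is invalid.

No — bags containing vertex 11 are not connected in the tree.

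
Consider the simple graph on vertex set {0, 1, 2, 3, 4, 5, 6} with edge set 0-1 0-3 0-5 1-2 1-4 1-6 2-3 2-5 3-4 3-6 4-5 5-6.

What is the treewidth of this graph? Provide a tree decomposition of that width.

Treewidth 3.
One optimal decomposition is:
Bags: B1 = {1, 3, 5, 6}  B2 = {0, 1, 3, 5}  B3 = {1, 3, 4, 5}  B4 = {1, 2, 3, 5}
Tree: B1–B2, B2–B3, B3–B4

Every bag has size at most 4, so the width is 4 − 1 = 3 and tw(G) ≤ 3. For the lower bound: the 4 vertex sets {3,6}, {0,1}, {5}, {4} are disjoint, each induces a connected subgraph, and every pair is joined by at least one edge of G. Contracting each set to a single vertex therefore yields K_{4} as a minor, and since treewidth is minor-monotone, tw(G) ≥ tw(K_{4}) = 3. The upper and lower bounds meet at 3, so that is the treewidth.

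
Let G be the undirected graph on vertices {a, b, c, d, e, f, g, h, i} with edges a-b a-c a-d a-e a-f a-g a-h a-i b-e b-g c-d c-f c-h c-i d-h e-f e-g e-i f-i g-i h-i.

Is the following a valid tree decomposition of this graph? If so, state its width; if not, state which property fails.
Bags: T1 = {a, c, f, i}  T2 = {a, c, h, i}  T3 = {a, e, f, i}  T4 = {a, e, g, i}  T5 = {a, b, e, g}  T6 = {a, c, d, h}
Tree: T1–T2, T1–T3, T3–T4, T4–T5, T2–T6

Vertex coverage: the bags together contain {a, b, c, d, e, f, g, h, i}, the full vertex set. Edge coverage: each edge of G has both endpoints in at least one bag. Running intersection: for every vertex, the bags containing it form a connected subtree. All three properties hold, so this is a valid tree decomposition of width max|bag| − 1 = 3, and hence tw(G) ≤ 3.

Yes; width 3.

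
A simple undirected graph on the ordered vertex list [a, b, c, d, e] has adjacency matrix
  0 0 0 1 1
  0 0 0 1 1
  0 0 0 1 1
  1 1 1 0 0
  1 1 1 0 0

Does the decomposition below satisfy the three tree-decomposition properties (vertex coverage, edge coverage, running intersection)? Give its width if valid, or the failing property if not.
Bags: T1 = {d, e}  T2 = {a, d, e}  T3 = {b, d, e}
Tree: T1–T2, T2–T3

A tree decomposition must satisfy three properties: every vertex lies in some bag; for every edge, both endpoints lie together in some bag; and for every vertex, the bags containing it form a connected subtree. Here vertex c appears in no bag, so the decomposition is invalid.

No — vertex c appears in no bag.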